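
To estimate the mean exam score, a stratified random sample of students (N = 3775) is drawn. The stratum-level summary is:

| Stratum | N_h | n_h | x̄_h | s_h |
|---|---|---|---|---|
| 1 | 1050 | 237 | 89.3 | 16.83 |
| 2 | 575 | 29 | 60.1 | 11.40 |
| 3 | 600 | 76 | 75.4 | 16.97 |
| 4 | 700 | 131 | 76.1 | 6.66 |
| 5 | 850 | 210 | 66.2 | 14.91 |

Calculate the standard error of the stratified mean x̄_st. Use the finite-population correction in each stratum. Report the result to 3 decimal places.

V̂(x̄_st) = Σ W_h² (1 − n_h/N_h) s_h²/n_h, with W_h = N_h/N and N = 3775:
  stratum 1: (1050/3775)²·(1 − 237/1050)·16.83²/237 = 0.0715922
  stratum 2: (575/3775)²·(1 − 29/575)·11.40²/29 = 0.0987275
  stratum 3: (600/3775)²·(1 − 76/600)·16.97²/76 = 0.0835985
  stratum 4: (700/3775)²·(1 − 131/700)·6.66²/131 = 0.00946354
  stratum 5: (850/3775)²·(1 − 210/850)·14.91²/210 = 0.0404111
V̂(x̄_st) = 0.303793
SE(x̄_st) = √0.303793 = 0.551174

SE(x̄_st) ≈ 0.551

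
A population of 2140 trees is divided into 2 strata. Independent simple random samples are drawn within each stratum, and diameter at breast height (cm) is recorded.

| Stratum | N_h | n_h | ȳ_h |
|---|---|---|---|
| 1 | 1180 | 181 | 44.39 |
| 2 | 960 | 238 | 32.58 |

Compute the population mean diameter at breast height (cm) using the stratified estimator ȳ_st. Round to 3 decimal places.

N = Σ N_h = 2140. Stratum weights W_h = N_h/N.
ȳ_st = (1180·44.39 + 960·32.58) / 2140 = 39.09206

ȳ_st ≈ 39.092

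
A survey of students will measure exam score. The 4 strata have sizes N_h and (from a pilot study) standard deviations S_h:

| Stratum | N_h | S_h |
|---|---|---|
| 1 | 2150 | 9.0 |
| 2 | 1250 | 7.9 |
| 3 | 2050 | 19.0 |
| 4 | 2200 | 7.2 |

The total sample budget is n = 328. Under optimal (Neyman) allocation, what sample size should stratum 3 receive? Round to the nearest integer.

152

Neyman allocation: n_h = n · N_h S_h / Σ N_i S_i, with n = 328.
  stratum 1: N_h·S_h = 2150·9.0 = 19350.00
  stratum 2: N_h·S_h = 1250·7.9 = 9875.00
  stratum 3: N_h·S_h = 2050·19.0 = 38950.00
  stratum 4: N_h·S_h = 2200·7.2 = 15840.00
Σ N_h S_h = 84015.00
n for stratum 3 = 328·38950.00/84015.00 = 152.063 → 152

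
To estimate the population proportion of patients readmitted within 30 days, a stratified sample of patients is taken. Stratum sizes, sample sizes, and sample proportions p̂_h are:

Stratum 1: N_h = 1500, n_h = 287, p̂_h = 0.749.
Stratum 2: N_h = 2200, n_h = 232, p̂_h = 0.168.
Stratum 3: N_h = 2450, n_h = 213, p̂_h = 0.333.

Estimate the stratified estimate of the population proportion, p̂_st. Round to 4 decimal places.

p̂_st ≈ 0.3754

N = 6150; stratum weights W_h = N_h/N.
p̂_st = Σ W_h p̂_h = (1500·0.749 + 2200·0.168 + 2450·0.333)/6150 = 0.37544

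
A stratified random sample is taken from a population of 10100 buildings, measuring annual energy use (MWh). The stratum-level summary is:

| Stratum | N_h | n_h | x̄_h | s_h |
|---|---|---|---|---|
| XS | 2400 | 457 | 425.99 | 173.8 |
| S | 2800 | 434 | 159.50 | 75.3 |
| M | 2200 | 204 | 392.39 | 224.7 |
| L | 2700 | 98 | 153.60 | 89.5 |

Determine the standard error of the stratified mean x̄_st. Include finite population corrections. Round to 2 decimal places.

SE(x̄_st) ≈ 4.49

V̂(x̄_st) = Σ W_h² (1 − n_h/N_h) s_h²/n_h, with W_h = N_h/N and N = 10100:
  stratum XS: (2400/10100)²·(1 − 457/2400)·173.8²/457 = 3.02151
  stratum S: (2800/10100)²·(1 − 434/2800)·75.3²/434 = 0.848458
  stratum M: (2200/10100)²·(1 − 204/2200)·224.7²/204 = 10.6541
  stratum L: (2700/10100)²·(1 − 98/2700)·89.5²/98 = 5.62922
V̂(x̄_st) = 20.1533
SE(x̄_st) = √20.1533 = 4.48924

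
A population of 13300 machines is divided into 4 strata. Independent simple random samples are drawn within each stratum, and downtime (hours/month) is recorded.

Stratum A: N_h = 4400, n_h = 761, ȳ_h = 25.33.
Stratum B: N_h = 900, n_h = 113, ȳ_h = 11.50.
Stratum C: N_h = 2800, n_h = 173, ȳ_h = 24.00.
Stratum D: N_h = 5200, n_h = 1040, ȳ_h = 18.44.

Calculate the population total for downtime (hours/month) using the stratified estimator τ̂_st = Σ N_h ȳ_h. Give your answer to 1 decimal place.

τ̂_st = Σ N_h ȳ_h = 4400·25.33 + 900·11.50 + 2800·24.00 + 5200·18.44 = 284890.0

τ̂_st ≈ 284890.0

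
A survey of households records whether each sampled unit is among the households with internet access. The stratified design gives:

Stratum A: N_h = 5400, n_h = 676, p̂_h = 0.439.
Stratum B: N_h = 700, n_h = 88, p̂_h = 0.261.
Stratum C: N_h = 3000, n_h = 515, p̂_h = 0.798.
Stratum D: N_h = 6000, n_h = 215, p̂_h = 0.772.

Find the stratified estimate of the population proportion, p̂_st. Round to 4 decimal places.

p̂_st ≈ 0.6344

N = 15100; stratum weights W_h = N_h/N.
p̂_st = Σ W_h p̂_h = (5400·0.439 + 700·0.261 + 3000·0.798 + 6000·0.772)/15100 = 0.63439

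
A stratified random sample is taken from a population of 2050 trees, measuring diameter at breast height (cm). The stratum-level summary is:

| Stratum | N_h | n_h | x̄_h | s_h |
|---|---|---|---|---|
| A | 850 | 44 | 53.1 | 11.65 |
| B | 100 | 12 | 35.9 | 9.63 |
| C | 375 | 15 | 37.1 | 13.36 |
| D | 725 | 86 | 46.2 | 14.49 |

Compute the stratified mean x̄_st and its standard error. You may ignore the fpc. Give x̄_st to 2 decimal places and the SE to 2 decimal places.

x̄_st ≈ 46.89, SE ≈ 1.12

x̄_st = Σ W_h x̄_h = (850·53.1 + 100·35.9 + 375·37.1 + 725·46.2)/2050 = 46.89390
V̂(x̄_st) = Σ W_h² s_h²/n_h, with W_h = N_h/N and N = 2050:
  stratum A: (850/2050)²·11.65²/44 = 0.530309
  stratum B: (100/2050)²·9.63²/12 = 0.0183892
  stratum C: (375/2050)²·13.36²/15 = 0.398177
  stratum D: (725/2050)²·14.49²/86 = 0.305356
V̂(x̄_st) = 1.25223
SE(x̄_st) = √1.25223 = 1.11903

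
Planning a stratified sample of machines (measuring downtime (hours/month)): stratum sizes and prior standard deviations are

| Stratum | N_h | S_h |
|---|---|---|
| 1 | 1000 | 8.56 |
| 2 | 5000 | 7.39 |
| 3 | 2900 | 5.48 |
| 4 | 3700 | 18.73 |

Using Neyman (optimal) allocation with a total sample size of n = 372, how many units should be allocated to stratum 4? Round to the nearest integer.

Neyman allocation: n_h = n · N_h S_h / Σ N_i S_i, with n = 372.
  stratum 1: N_h·S_h = 1000·8.56 = 8560.00
  stratum 2: N_h·S_h = 5000·7.39 = 36950.00
  stratum 3: N_h·S_h = 2900·5.48 = 15892.00
  stratum 4: N_h·S_h = 3700·18.73 = 69301.00
Σ N_h S_h = 130703.00
n for stratum 4 = 372·69301.00/130703.00 = 197.241 → 197

197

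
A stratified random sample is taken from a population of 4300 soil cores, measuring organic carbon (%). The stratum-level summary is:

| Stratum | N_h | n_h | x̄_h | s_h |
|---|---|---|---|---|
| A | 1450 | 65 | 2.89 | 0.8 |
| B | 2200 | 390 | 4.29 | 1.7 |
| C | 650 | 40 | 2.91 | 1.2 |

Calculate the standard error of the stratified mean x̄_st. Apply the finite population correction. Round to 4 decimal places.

SE(x̄_st) ≈ 0.0586

V̂(x̄_st) = Σ W_h² (1 − n_h/N_h) s_h²/n_h, with W_h = N_h/N and N = 4300:
  stratum A: (1450/4300)²·(1 − 65/1450)·0.8²/65 = 0.00106942
  stratum B: (2200/4300)²·(1 − 390/2200)·1.7²/390 = 0.00159587
  stratum C: (650/4300)²·(1 − 40/650)·1.2²/40 = 0.000771985
V̂(x̄_st) = 0.00343727
SE(x̄_st) = √0.00343727 = 0.0586283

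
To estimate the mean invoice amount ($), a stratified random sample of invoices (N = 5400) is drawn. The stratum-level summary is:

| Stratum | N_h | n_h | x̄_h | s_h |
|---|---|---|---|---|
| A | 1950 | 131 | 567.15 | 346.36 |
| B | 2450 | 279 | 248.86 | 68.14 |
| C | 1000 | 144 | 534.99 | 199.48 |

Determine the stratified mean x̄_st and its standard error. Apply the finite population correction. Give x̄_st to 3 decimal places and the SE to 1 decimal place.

x̄_st ≈ 416.785, SE ≈ 11.1

x̄_st = Σ W_h x̄_h = (1950·567.15 + 2450·248.86 + 1000·534.99)/5400 = 416.78509
V̂(x̄_st) = Σ W_h² (1 − n_h/N_h) s_h²/n_h, with W_h = N_h/N and N = 5400:
  stratum A: (1950/5400)²·(1 − 131/1950)·346.36²/131 = 111.395
  stratum B: (2450/5400)²·(1 − 279/2450)·68.14²/279 = 3.03556
  stratum C: (1000/5400)²·(1 − 144/1000)·199.48²/144 = 8.1119
V̂(x̄_st) = 122.542
SE(x̄_st) = √122.542 = 11.0699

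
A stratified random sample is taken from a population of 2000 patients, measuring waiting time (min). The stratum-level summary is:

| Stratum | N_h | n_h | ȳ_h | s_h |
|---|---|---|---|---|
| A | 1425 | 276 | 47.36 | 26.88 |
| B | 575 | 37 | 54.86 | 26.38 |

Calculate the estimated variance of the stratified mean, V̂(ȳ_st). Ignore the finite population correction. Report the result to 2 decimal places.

V̂(ȳ_st) = Σ W_h² s_h²/n_h, with W_h = N_h/N and N = 2000:
  stratum A: (1425/2000)²·26.88²/276 = 1.32898
  stratum B: (575/2000)²·26.38²/37 = 1.55462
V̂(ȳ_st) = 2.8836

V̂(ȳ_st) ≈ 2.88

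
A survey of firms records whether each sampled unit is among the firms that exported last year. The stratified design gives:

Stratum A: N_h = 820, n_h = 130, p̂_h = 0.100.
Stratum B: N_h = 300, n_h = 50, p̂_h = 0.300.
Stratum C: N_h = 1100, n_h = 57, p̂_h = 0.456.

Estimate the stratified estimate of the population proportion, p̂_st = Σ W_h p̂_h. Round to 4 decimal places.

p̂_st ≈ 0.3034

N = 2220; stratum weights W_h = N_h/N.
p̂_st = Σ W_h p̂_h = (820·0.100 + 300·0.300 + 1100·0.456)/2220 = 0.30342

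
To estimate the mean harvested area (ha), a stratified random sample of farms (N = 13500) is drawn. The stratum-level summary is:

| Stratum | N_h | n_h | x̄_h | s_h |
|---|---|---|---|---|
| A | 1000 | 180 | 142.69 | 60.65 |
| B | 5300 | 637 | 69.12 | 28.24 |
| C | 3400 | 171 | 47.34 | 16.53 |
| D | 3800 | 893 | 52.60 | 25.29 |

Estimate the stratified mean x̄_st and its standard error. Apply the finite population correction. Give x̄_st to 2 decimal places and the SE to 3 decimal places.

x̄_st = Σ W_h x̄_h = (1000·142.69 + 5300·69.12 + 3400·47.34 + 3800·52.60)/13500 = 64.43422
V̂(x̄_st) = Σ W_h² (1 − n_h/N_h) s_h²/n_h, with W_h = N_h/N and N = 13500:
  stratum A: (1000/13500)²·(1 − 180/1000)·60.65²/180 = 0.0919465
  stratum B: (5300/13500)²·(1 − 637/5300)·28.24²/637 = 0.169771
  stratum C: (3400/13500)²·(1 − 171/3400)·16.53²/171 = 0.0962563
  stratum D: (3800/13500)²·(1 − 893/3800)·25.29²/893 = 0.0434117
V̂(x̄_st) = 0.401386
SE(x̄_st) = √0.401386 = 0.63355

x̄_st ≈ 64.43, SE ≈ 0.634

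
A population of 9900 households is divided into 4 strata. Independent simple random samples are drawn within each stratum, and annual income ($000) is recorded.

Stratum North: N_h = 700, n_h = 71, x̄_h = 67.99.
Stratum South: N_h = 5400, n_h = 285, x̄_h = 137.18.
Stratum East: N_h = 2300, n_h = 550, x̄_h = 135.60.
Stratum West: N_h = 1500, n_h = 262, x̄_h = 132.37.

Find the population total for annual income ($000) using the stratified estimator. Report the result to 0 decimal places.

τ̂_st = Σ N_h x̄_h = 700·67.99 + 5400·137.18 + 2300·135.60 + 1500·132.37 = 1298800

τ̂_st ≈ 1298800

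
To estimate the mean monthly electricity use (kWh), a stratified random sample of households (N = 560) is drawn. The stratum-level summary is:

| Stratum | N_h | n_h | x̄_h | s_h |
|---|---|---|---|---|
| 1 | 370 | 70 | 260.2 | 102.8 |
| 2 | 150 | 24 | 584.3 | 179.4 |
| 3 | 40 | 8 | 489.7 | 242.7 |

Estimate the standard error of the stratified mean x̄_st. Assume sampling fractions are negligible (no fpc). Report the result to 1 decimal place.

SE(x̄_st) ≈ 14.1

V̂(x̄_st) = Σ W_h² s_h²/n_h, with W_h = N_h/N and N = 560:
  stratum 1: (370/560)²·102.8²/70 = 65.9046
  stratum 2: (150/560)²·179.4²/24 = 96.2144
  stratum 3: (40/560)²·242.7²/8 = 37.5659
V̂(x̄_st) = 199.685
SE(x̄_st) = √199.685 = 14.131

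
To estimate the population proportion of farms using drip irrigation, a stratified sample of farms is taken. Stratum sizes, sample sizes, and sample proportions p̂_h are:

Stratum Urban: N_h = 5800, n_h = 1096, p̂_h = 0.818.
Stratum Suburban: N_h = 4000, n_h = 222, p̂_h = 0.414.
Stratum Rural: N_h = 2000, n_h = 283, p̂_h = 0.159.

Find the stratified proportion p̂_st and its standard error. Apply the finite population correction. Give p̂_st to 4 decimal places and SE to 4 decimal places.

p̂_st ≈ 0.5694, SE ≈ 0.0125

N = 11800; stratum weights W_h = N_h/N.
p̂_st = Σ W_h p̂_h = (5800·0.818 + 4000·0.414 + 2000·0.159)/11800 = 0.56936
V̂(p̂_st) = Σ W_h² (1 − n_h/N_h) p̂_h(1−p̂_h)/(n_h−1):
  stratum Urban: (5800/11800)²·(1 − 1096/5800)·0.818·0.182/1095 = 2.66405e-05
  stratum Suburban: (4000/11800)²·(1 − 222/4000)·0.414·0.586/221 = 0.000119142
  stratum Rural: (2000/11800)²·(1 − 283/2000)·0.159·0.841/282 = 1.16945e-05
V̂(p̂_st) = 0.000157477; SE = √V̂ = 0.012549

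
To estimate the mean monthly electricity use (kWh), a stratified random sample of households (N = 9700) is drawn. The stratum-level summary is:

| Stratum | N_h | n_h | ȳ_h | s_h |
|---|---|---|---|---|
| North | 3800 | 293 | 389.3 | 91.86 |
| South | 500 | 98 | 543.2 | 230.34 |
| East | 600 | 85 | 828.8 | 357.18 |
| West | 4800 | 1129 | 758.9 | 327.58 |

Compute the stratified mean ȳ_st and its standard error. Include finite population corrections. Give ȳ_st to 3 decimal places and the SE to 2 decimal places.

ȳ_st = Σ W_h ȳ_h = (3800·389.3 + 500·543.2 + 600·828.8 + 4800·758.9)/9700 = 607.31340
V̂(ȳ_st) = Σ W_h² (1 − n_h/N_h) s_h²/n_h, with W_h = N_h/N and N = 9700:
  stratum North: (3800/9700)²·(1 − 293/3800)·91.86²/293 = 4.07907
  stratum South: (500/9700)²·(1 − 98/500)·230.34²/98 = 1.15655
  stratum East: (600/9700)²·(1 − 85/600)·357.18²/85 = 4.92913
  stratum West: (4800/9700)²·(1 − 1129/4800)·327.58²/1129 = 17.8001
V̂(ȳ_st) = 27.9649
SE(ȳ_st) = √27.9649 = 5.28818

ȳ_st ≈ 607.313, SE ≈ 5.29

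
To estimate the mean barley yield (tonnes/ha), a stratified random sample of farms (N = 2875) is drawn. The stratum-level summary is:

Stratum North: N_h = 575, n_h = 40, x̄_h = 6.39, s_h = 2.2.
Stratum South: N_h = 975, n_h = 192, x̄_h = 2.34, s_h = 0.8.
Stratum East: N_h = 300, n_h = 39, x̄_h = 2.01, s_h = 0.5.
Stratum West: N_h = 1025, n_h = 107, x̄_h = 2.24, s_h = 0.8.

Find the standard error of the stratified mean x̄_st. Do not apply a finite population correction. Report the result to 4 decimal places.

SE(x̄_st) ≈ 0.0778

V̂(x̄_st) = Σ W_h² s_h²/n_h, with W_h = N_h/N and N = 2875:
  stratum North: (575/2875)²·2.2²/40 = 0.00484
  stratum South: (975/2875)²·0.8²/192 = 0.000383365
  stratum East: (300/2875)²·0.5²/39 = 6.97979e-05
  stratum West: (1025/2875)²·0.8²/107 = 0.000760271
V̂(x̄_st) = 0.00605343
SE(x̄_st) = √0.00605343 = 0.0778038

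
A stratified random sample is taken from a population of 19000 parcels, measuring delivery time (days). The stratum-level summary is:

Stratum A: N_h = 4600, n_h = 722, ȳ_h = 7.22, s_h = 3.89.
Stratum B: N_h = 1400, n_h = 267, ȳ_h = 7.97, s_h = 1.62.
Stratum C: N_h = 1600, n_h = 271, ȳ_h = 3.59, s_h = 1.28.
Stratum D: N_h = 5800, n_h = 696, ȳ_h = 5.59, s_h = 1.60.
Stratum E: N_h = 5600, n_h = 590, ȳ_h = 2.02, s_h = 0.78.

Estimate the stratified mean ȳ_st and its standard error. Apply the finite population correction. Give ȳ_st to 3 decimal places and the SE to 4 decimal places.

ȳ_st = Σ W_h ȳ_h = (4600·7.22 + 1400·7.97 + 1600·3.59 + 5800·5.59 + 5600·2.02)/19000 = 4.93937
V̂(ȳ_st) = Σ W_h² (1 − n_h/N_h) s_h²/n_h, with W_h = N_h/N and N = 19000:
  stratum A: (4600/19000)²·(1 − 722/4600)·3.89²/722 = 0.00103567
  stratum B: (1400/19000)²·(1 − 267/1400)·1.62²/267 = 4.31886e-05
  stratum C: (1600/19000)²·(1 − 271/1600)·1.28²/271 = 3.56113e-05
  stratum D: (5800/19000)²·(1 − 696/5800)·1.60²/696 = 0.000301621
  stratum E: (5600/19000)²·(1 − 590/5600)·0.78²/590 = 8.01412e-05
V̂(ȳ_st) = 0.00149623
SE(ȳ_st) = √0.00149623 = 0.0386811

ȳ_st ≈ 4.939, SE ≈ 0.0387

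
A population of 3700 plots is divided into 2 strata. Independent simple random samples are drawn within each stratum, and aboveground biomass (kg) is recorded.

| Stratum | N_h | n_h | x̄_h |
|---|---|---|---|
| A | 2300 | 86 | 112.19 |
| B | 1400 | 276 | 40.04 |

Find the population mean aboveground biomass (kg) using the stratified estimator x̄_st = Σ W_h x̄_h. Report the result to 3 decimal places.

N = Σ N_h = 3700. Stratum weights W_h = N_h/N.
x̄_st = (2300·112.19 + 1400·40.04) / 3700 = 84.89000

x̄_st ≈ 84.890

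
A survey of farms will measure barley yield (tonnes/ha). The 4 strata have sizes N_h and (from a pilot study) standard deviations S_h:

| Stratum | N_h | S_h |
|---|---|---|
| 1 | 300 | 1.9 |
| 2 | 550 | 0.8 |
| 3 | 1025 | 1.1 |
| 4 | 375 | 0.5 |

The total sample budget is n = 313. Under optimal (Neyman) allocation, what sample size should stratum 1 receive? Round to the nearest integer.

77

Neyman allocation: n_h = n · N_h S_h / Σ N_i S_i, with n = 313.
  stratum 1: N_h·S_h = 300·1.9 = 570.00
  stratum 2: N_h·S_h = 550·0.8 = 440.00
  stratum 3: N_h·S_h = 1025·1.1 = 1127.50
  stratum 4: N_h·S_h = 375·0.5 = 187.50
Σ N_h S_h = 2325.00
n for stratum 1 = 313·570.00/2325.00 = 76.735 → 77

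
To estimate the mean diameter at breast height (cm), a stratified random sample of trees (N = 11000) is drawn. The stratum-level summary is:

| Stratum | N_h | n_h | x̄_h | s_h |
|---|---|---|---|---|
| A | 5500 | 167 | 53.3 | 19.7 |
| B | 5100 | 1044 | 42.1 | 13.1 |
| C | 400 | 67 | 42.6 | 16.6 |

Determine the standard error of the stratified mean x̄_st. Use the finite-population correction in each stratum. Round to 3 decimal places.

V̂(x̄_st) = Σ W_h² (1 − n_h/N_h) s_h²/n_h, with W_h = N_h/N and N = 11000:
  stratum A: (5500/11000)²·(1 − 167/5500)·19.7²/167 = 0.563333
  stratum B: (5100/11000)²·(1 − 1044/5100)·13.1²/1044 = 0.0281012
  stratum C: (400/11000)²·(1 − 67/400)·16.6²/67 = 0.00452752
V̂(x̄_st) = 0.595961
SE(x̄_st) = √0.595961 = 0.771985

SE(x̄_st) ≈ 0.772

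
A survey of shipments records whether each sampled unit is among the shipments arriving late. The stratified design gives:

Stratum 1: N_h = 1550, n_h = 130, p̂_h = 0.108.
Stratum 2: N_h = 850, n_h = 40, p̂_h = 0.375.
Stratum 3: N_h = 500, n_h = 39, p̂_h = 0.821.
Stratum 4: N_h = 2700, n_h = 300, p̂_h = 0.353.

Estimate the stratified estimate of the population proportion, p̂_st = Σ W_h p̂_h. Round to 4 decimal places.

N = 5600; stratum weights W_h = N_h/N.
p̂_st = Σ W_h p̂_h = (1550·0.108 + 850·0.375 + 500·0.821 + 2700·0.353)/5600 = 0.33031

p̂_st ≈ 0.3303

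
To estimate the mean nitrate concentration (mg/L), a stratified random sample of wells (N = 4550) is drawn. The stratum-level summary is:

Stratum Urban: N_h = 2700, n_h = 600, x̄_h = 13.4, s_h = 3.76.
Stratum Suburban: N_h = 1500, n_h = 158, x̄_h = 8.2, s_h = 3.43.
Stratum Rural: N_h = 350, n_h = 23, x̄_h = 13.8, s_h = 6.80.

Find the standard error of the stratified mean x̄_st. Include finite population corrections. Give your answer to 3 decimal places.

SE(x̄_st) ≈ 0.158

V̂(x̄_st) = Σ W_h² (1 − n_h/N_h) s_h²/n_h, with W_h = N_h/N and N = 4550:
  stratum Urban: (2700/4550)²·(1 − 600/2700)·3.76²/600 = 0.00645334
  stratum Suburban: (1500/4550)²·(1 − 158/1500)·3.43²/158 = 0.00724023
  stratum Rural: (350/4550)²·(1 − 23/350)·6.80²/23 = 0.0111143
V̂(x̄_st) = 0.0248079
SE(x̄_st) = √0.0248079 = 0.157505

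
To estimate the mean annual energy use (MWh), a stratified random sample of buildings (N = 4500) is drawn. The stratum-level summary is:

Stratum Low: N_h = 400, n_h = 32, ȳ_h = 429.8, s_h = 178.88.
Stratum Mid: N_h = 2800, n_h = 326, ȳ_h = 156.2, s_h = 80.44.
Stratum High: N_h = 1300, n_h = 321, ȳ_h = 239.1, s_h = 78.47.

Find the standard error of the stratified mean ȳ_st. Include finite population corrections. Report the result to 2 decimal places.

V̂(ȳ_st) = Σ W_h² (1 − n_h/N_h) s_h²/n_h, with W_h = N_h/N and N = 4500:
  stratum Low: (400/4500)²·(1 − 32/400)·178.88²/32 = 7.26869
  stratum Mid: (2800/4500)²·(1 − 326/2800)·80.44²/326 = 6.78984
  stratum High: (1300/4500)²·(1 − 321/1300)·78.47²/321 = 1.2056
V̂(ȳ_st) = 15.2641
SE(ȳ_st) = √15.2641 = 3.90693

SE(ȳ_st) ≈ 3.91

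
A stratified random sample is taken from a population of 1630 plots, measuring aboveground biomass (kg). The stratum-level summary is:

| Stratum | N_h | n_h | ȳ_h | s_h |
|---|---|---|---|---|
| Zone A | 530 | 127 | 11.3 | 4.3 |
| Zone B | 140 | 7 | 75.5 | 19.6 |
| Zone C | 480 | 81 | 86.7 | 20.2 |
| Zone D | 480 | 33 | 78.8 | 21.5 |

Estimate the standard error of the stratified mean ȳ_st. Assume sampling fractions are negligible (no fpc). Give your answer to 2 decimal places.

SE(ȳ_st) ≈ 1.44

V̂(ȳ_st) = Σ W_h² s_h²/n_h, with W_h = N_h/N and N = 1630:
  stratum Zone A: (530/1630)²·4.3²/127 = 0.0153925
  stratum Zone B: (140/1630)²·19.6²/7 = 0.404851
  stratum Zone C: (480/1630)²·20.2²/81 = 0.436843
  stratum Zone D: (480/1630)²·21.5²/33 = 1.2147
V̂(ȳ_st) = 2.07179
SE(ȳ_st) = √2.07179 = 1.43937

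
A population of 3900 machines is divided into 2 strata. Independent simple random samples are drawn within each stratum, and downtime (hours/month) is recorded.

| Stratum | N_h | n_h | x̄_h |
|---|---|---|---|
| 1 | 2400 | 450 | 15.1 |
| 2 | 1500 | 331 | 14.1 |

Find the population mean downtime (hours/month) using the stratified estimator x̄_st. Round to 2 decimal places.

N = Σ N_h = 3900. Stratum weights W_h = N_h/N.
x̄_st = (2400·15.1 + 1500·14.1) / 3900 = 14.7154

x̄_st ≈ 14.72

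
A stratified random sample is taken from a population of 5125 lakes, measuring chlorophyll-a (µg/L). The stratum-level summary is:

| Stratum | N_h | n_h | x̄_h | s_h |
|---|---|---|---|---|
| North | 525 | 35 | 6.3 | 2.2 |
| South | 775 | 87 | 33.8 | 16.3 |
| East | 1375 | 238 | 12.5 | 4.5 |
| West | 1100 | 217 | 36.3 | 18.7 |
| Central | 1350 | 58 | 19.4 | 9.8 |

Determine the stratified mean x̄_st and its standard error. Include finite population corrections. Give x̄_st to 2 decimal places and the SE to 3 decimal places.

x̄_st = Σ W_h x̄_h = (525·6.3 + 775·33.8 + 1375·12.5 + 1100·36.3 + 1350·19.4)/5125 = 22.01171
V̂(x̄_st) = Σ W_h² (1 − n_h/N_h) s_h²/n_h, with W_h = N_h/N and N = 5125:
  stratum North: (525/5125)²·(1 − 35/525)·2.2²/35 = 0.00135439
  stratum South: (775/5125)²·(1 − 87/775)·16.3²/87 = 0.0619952
  stratum East: (1375/5125)²·(1 − 238/1375)·4.5²/238 = 0.00506435
  stratum West: (1100/5125)²·(1 − 217/1100)·18.7²/217 = 0.0595922
  stratum Central: (1350/5125)²·(1 − 58/1350)·9.8²/58 = 0.109959
V̂(x̄_st) = 0.237966
SE(x̄_st) = √0.237966 = 0.487817

x̄_st ≈ 22.01, SE ≈ 0.488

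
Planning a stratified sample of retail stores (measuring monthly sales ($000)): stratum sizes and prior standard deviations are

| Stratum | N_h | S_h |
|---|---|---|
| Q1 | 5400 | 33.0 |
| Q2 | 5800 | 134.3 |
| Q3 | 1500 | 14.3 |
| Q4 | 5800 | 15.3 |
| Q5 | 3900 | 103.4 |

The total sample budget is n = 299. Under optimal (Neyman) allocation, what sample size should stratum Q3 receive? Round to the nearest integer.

Neyman allocation: n_h = n · N_h S_h / Σ N_i S_i, with n = 299.
  stratum Q1: N_h·S_h = 5400·33.0 = 178200.00
  stratum Q2: N_h·S_h = 5800·134.3 = 778940.00
  stratum Q3: N_h·S_h = 1500·14.3 = 21450.00
  stratum Q4: N_h·S_h = 5800·15.3 = 88740.00
  stratum Q5: N_h·S_h = 3900·103.4 = 403260.00
Σ N_h S_h = 1470590.00
n for stratum Q3 = 299·21450.00/1470590.00 = 4.361 → 4

4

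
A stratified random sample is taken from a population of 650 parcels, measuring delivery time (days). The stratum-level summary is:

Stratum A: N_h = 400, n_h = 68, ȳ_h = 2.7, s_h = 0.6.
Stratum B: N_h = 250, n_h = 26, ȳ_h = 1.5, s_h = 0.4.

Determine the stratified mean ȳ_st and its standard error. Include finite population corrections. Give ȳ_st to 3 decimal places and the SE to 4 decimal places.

ȳ_st = Σ W_h ȳ_h = (400·2.7 + 250·1.5)/650 = 2.23846
V̂(ȳ_st) = Σ W_h² (1 − n_h/N_h) s_h²/n_h, with W_h = N_h/N and N = 650:
  stratum A: (400/650)²·(1 − 68/400)·0.6²/68 = 0.00166404
  stratum B: (250/650)²·(1 − 26/250)·0.4²/26 = 0.000815658
V̂(ȳ_st) = 0.0024797
SE(ȳ_st) = √0.0024797 = 0.0497966

ȳ_st ≈ 2.238, SE ≈ 0.0498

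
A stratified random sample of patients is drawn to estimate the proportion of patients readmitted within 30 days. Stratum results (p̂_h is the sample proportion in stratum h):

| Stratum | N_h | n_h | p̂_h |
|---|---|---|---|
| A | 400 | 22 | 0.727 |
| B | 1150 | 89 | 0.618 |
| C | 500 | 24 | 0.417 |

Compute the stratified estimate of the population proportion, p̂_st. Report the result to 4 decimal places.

N = 2050; stratum weights W_h = N_h/N.
p̂_st = Σ W_h p̂_h = (400·0.727 + 1150·0.618 + 500·0.417)/2050 = 0.59024

p̂_st ≈ 0.5902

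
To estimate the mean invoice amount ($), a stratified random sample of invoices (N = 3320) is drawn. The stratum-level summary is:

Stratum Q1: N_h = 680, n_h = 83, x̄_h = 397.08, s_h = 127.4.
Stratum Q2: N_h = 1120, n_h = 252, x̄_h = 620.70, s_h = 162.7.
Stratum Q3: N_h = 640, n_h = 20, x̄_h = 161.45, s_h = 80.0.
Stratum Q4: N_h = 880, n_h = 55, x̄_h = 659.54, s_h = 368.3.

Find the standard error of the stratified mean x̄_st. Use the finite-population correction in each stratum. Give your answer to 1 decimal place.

SE(x̄_st) ≈ 13.8

V̂(x̄_st) = Σ W_h² (1 − n_h/N_h) s_h²/n_h, with W_h = N_h/N and N = 3320:
  stratum Q1: (680/3320)²·(1 − 83/680)·127.4²/83 = 7.20224
  stratum Q2: (1120/3320)²·(1 − 252/1120)·162.7²/252 = 9.2648
  stratum Q3: (640/3320)²·(1 − 20/640)·80.0²/20 = 11.5198
  stratum Q4: (880/3320)²·(1 − 55/880)·368.3²/55 = 162.443
V̂(x̄_st) = 190.43
SE(x̄_st) = √190.43 = 13.7996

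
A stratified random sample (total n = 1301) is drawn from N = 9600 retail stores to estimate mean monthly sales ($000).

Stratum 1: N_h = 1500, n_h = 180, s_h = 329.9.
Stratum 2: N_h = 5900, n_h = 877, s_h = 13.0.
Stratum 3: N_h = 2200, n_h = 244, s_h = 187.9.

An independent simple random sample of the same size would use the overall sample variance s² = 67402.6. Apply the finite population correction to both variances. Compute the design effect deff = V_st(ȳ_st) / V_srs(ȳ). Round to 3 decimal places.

V̂(ȳ_st) = Σ W_h² (1 − n_h/N_h) s_h²/n_h, with W_h = N_h/N and N = 9600:
  stratum 1: (1500/9600)²·(1 − 180/1500)·329.9²/180 = 12.9902
  stratum 2: (5900/9600)²·(1 − 877/5900)·13.0²/877 = 0.0619669
  stratum 3: (2200/9600)²·(1 − 244/2200)·187.9²/244 = 6.75636
V_st = 19.8085
V_srs = (1 − 1301/9600)·67402.6/1301 = 44.7872
deff = V_st / V_srs = 19.8085/44.7872 = 0.4423

deff ≈ 0.442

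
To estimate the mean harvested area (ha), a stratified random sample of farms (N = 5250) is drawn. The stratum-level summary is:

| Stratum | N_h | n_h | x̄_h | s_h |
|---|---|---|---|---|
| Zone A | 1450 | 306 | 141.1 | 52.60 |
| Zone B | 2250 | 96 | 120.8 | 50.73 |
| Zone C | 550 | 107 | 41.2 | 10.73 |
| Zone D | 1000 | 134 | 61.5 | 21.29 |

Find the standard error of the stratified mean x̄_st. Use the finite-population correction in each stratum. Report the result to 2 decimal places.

V̂(x̄_st) = Σ W_h² (1 − n_h/N_h) s_h²/n_h, with W_h = N_h/N and N = 5250:
  stratum Zone A: (1450/5250)²·(1 − 306/1450)·52.60²/306 = 0.544159
  stratum Zone B: (2250/5250)²·(1 − 96/2250)·50.73²/96 = 4.71377
  stratum Zone C: (550/5250)²·(1 − 107/550)·10.73²/107 = 0.00951182
  stratum Zone D: (1000/5250)²·(1 − 134/1000)·21.29²/134 = 0.106279
V̂(x̄_st) = 5.37372
SE(x̄_st) = √5.37372 = 2.31813

SE(x̄_st) ≈ 2.32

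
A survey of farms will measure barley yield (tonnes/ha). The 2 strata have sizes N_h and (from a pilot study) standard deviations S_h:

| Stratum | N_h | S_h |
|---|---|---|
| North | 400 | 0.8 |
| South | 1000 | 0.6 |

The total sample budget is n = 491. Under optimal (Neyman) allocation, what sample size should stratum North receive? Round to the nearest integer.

Neyman allocation: n_h = n · N_h S_h / Σ N_i S_i, with n = 491.
  stratum North: N_h·S_h = 400·0.8 = 320.00
  stratum South: N_h·S_h = 1000·0.6 = 600.00
Σ N_h S_h = 920.00
n for stratum North = 491·320.00/920.00 = 170.783 → 171

171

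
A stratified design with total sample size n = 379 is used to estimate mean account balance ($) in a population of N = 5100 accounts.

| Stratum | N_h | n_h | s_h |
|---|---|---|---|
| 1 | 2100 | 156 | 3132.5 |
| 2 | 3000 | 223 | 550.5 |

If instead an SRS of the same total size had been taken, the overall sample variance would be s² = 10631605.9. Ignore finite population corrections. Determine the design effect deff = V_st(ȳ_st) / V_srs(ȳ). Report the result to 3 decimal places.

deff ≈ 0.397

V̂(ȳ_st) = Σ W_h² s_h²/n_h, with W_h = N_h/N and N = 5100:
  stratum 1: (2100/5100)²·3132.5²/156 = 10664.9
  stratum 2: (3000/5100)²·550.5²/223 = 470.232
V_st = 11135.1
V_srs = s²/n = 10631605.9/379 = 28051.7
deff = V_st / V_srs = 11135.1/28051.7 = 0.3969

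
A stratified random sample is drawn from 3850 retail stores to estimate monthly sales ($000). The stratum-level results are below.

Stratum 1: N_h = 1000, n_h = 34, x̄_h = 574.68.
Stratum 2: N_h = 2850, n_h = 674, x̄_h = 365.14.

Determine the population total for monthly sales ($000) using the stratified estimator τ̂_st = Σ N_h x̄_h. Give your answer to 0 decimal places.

τ̂_st ≈ 1615329

τ̂_st = Σ N_h x̄_h = 1000·574.68 + 2850·365.14 = 1615329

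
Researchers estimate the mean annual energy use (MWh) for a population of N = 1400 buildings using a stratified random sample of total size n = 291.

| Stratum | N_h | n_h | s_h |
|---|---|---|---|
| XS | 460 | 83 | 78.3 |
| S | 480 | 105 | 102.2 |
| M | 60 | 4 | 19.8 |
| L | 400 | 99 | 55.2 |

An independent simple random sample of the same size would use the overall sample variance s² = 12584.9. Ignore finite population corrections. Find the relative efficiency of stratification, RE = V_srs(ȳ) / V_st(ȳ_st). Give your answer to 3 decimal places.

V̂(ȳ_st) = Σ W_h² s_h²/n_h, with W_h = N_h/N and N = 1400:
  stratum XS: (460/1400)²·78.3²/83 = 7.97453
  stratum S: (480/1400)²·102.2²/105 = 11.6933
  stratum M: (60/1400)²·19.8²/4 = 0.180018
  stratum L: (400/1400)²·55.2²/99 = 2.5125
V_st = 22.3604
V_srs = s²/n = 12584.9/291 = 43.2471
Relative efficiency = V_srs / V_st = 43.2471/22.3604 = 1.9341

RE ≈ 1.934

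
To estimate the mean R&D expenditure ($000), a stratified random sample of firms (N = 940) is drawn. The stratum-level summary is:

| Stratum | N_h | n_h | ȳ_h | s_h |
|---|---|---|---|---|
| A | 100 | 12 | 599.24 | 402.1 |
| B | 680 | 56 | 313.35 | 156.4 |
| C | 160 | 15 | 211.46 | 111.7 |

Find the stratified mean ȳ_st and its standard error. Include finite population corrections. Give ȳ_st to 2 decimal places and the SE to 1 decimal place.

ȳ_st = Σ W_h ȳ_h = (100·599.24 + 680·313.35 + 160·211.46)/940 = 326.42085
V̂(ȳ_st) = Σ W_h² (1 − n_h/N_h) s_h²/n_h, with W_h = N_h/N and N = 940:
  stratum A: (100/940)²·(1 − 12/100)·402.1²/12 = 134.188
  stratum B: (680/940)²·(1 − 56/680)·156.4²/56 = 209.76
  stratum C: (160/940)²·(1 − 15/160)·111.7²/15 = 21.8397
V̂(ȳ_st) = 365.788
SE(ȳ_st) = √365.788 = 19.1256

ȳ_st ≈ 326.42, SE ≈ 19.1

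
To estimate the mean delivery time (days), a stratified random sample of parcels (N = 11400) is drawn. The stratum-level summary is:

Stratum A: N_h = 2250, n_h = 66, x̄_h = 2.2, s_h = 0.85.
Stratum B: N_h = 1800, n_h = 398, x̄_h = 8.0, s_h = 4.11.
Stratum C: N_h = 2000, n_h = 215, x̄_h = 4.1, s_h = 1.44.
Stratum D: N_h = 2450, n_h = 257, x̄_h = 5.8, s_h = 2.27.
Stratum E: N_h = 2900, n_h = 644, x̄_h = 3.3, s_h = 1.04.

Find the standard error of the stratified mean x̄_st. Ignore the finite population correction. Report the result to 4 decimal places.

V̂(x̄_st) = Σ W_h² s_h²/n_h, with W_h = N_h/N and N = 11400:
  stratum A: (2250/11400)²·0.85²/66 = 0.000426431
  stratum B: (1800/11400)²·4.11²/398 = 0.00105812
  stratum C: (2000/11400)²·1.44²/215 = 0.00029685
  stratum D: (2450/11400)²·2.27²/257 = 0.000926064
  stratum E: (2900/11400)²·1.04²/644 = 0.000108684
V̂(x̄_st) = 0.00281615
SE(x̄_st) = √0.00281615 = 0.0530674

SE(x̄_st) ≈ 0.0531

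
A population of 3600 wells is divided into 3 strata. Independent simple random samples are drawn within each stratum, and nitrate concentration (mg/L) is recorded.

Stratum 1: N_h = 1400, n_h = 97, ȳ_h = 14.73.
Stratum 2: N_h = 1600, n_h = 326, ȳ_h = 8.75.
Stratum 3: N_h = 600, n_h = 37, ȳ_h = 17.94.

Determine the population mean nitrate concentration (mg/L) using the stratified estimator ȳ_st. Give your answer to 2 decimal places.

ȳ_st ≈ 12.61

N = Σ N_h = 3600. Stratum weights W_h = N_h/N.
ȳ_st = (1400·14.73 + 1600·8.75 + 600·17.94) / 3600 = 12.6072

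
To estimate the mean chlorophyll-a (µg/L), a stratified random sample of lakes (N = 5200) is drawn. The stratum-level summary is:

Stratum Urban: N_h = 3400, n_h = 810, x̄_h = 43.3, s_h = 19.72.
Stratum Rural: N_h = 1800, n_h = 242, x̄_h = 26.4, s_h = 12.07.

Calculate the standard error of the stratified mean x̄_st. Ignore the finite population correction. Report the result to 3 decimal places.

V̂(x̄_st) = Σ W_h² s_h²/n_h, with W_h = N_h/N and N = 5200:
  stratum Urban: (3400/5200)²·19.72²/810 = 0.205248
  stratum Rural: (1800/5200)²·12.07²/242 = 0.0721336
V̂(x̄_st) = 0.277382
SE(x̄_st) = √0.277382 = 0.526671

SE(x̄_st) ≈ 0.527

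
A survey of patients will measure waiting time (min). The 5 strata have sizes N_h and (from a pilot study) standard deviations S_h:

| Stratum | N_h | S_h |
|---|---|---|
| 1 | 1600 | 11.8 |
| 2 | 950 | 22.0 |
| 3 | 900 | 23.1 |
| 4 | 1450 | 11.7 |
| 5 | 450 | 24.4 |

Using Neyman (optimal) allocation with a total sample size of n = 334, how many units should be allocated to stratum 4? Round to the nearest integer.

Neyman allocation: n_h = n · N_h S_h / Σ N_i S_i, with n = 334.
  stratum 1: N_h·S_h = 1600·11.8 = 18880.00
  stratum 2: N_h·S_h = 950·22.0 = 20900.00
  stratum 3: N_h·S_h = 900·23.1 = 20790.00
  stratum 4: N_h·S_h = 1450·11.7 = 16965.00
  stratum 5: N_h·S_h = 450·24.4 = 10980.00
Σ N_h S_h = 88515.00
n for stratum 4 = 334·16965.00/88515.00 = 64.015 → 64

64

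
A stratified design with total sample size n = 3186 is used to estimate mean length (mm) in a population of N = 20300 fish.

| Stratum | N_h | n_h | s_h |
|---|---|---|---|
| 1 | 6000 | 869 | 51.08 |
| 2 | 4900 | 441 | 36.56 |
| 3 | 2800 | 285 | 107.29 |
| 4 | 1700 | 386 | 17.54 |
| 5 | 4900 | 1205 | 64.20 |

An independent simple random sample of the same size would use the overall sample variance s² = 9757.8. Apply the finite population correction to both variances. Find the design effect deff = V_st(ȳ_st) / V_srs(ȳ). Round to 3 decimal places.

V̂(ȳ_st) = Σ W_h² (1 − n_h/N_h) s_h²/n_h, with W_h = N_h/N and N = 20300:
  stratum 1: (6000/20300)²·(1 − 869/6000)·51.08²/869 = 0.224307
  stratum 2: (4900/20300)²·(1 − 441/4900)·36.56²/441 = 0.1607
  stratum 3: (2800/20300)²·(1 − 285/2800)·107.29²/285 = 0.690204
  stratum 4: (1700/20300)²·(1 − 386/1700)·17.54²/386 = 0.0043204
  stratum 5: (4900/20300)²·(1 − 1205/4900)·64.20²/1205 = 0.15028
V_st = 1.22981
V_srs = (1 − 3186/20300)·9757.8/3186 = 2.58203
deff = V_st / V_srs = 1.22981/2.58203 = 0.4763

deff ≈ 0.476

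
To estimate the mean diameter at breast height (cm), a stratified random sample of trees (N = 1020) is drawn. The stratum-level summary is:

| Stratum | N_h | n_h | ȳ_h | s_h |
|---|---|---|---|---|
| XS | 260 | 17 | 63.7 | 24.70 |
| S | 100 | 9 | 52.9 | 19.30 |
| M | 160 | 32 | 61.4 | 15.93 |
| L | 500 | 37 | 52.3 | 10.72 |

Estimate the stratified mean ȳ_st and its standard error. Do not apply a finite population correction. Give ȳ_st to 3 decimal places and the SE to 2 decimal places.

ȳ_st ≈ 56.692, SE ≈ 1.92

ȳ_st = Σ W_h ȳ_h = (260·63.7 + 100·52.9 + 160·61.4 + 500·52.3)/1020 = 56.69216
V̂(ȳ_st) = Σ W_h² s_h²/n_h, with W_h = N_h/N and N = 1020:
  stratum XS: (260/1020)²·24.70²/17 = 2.3318
  stratum S: (100/1020)²·19.30²/9 = 0.397806
  stratum M: (160/1020)²·15.93²/32 = 0.195129
  stratum L: (500/1020)²·10.72²/37 = 0.746324
V̂(ȳ_st) = 3.67106
SE(ȳ_st) = √3.67106 = 1.916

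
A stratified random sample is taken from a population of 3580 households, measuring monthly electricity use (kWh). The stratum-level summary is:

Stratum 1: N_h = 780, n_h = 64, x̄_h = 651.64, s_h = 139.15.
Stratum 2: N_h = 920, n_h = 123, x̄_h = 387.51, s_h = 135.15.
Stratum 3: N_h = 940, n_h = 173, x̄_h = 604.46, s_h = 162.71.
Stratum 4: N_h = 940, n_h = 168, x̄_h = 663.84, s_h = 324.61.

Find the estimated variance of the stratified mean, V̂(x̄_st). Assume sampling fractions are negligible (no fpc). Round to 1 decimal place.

V̂(x̄_st) ≈ 78.0

V̂(x̄_st) = Σ W_h² s_h²/n_h, with W_h = N_h/N and N = 3580:
  stratum 1: (780/3580)²·139.15²/64 = 14.3618
  stratum 2: (920/3580)²·135.15²/123 = 9.80701
  stratum 3: (940/3580)²·162.71²/173 = 10.5505
  stratum 4: (940/3580)²·324.61²/168 = 43.2418
V̂(x̄_st) = 77.9611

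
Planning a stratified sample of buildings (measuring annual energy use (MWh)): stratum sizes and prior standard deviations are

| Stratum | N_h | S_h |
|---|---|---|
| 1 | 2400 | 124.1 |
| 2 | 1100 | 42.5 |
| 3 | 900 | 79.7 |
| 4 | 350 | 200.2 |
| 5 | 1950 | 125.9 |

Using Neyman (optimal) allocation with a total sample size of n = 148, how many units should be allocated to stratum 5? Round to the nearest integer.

Neyman allocation: n_h = n · N_h S_h / Σ N_i S_i, with n = 148.
  stratum 1: N_h·S_h = 2400·124.1 = 297840.00
  stratum 2: N_h·S_h = 1100·42.5 = 46750.00
  stratum 3: N_h·S_h = 900·79.7 = 71730.00
  stratum 4: N_h·S_h = 350·200.2 = 70070.00
  stratum 5: N_h·S_h = 1950·125.9 = 245505.00
Σ N_h S_h = 731895.00
n for stratum 5 = 148·245505.00/731895.00 = 49.645 → 50

50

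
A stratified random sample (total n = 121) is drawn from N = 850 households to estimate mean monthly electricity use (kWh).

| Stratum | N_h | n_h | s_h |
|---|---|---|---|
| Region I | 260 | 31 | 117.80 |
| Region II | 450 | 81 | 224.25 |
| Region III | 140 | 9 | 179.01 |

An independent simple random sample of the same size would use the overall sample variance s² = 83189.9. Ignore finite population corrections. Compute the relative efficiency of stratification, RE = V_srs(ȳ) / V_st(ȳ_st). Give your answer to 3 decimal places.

V̂(ȳ_st) = Σ W_h² s_h²/n_h, with W_h = N_h/N and N = 850:
  stratum Region I: (260/850)²·117.80²/31 = 41.883
  stratum Region II: (450/850)²·224.25²/81 = 174.007
  stratum Region III: (140/850)²·179.01²/9 = 96.5896
V_st = 312.48
V_srs = s²/n = 83189.9/121 = 687.52
Relative efficiency = V_srs / V_st = 687.52/312.48 = 2.2002

RE ≈ 2.200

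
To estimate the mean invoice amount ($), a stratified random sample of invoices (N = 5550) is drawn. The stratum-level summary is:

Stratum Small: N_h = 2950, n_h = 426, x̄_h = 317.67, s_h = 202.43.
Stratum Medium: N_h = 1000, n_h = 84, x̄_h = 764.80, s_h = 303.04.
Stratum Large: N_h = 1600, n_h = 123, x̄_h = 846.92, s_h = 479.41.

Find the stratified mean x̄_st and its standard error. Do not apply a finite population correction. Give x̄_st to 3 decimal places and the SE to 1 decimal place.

x̄_st ≈ 550.811, SE ≈ 14.8

x̄_st = Σ W_h x̄_h = (2950·317.67 + 1000·764.80 + 1600·846.92)/5550 = 550.81054
V̂(x̄_st) = Σ W_h² s_h²/n_h, with W_h = N_h/N and N = 5550:
  stratum Small: (2950/5550)²·202.43²/426 = 27.1768
  stratum Medium: (1000/5550)²·303.04²/84 = 35.4923
  stratum Large: (1600/5550)²·479.41²/123 = 155.297
V̂(x̄_st) = 217.966
SE(x̄_st) = √217.966 = 14.7637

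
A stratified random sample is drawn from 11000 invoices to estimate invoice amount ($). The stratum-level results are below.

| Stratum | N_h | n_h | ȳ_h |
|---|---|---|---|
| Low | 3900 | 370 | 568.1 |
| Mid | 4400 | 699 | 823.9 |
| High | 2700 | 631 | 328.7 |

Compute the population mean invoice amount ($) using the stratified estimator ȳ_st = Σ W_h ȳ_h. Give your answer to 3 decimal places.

N = Σ N_h = 11000. Stratum weights W_h = N_h/N.
ȳ_st = (3900·568.1 + 4400·823.9 + 2700·328.7) / 11000 = 611.65818

ȳ_st ≈ 611.658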